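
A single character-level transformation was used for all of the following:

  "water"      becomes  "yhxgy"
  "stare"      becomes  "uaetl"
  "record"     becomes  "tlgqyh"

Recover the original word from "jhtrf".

happy

Shifts by position in water: pos 0: w→y (+2), pos 1: a→h (+7), pos 2: t→x (+4), pos 3: e→g (+2), pos 4: r→y (+7) — repeating every 3. It's a Vigenère-style cipher with numeric key [2,7,4]: position i shifts by key[i mod 3].
Reversing it on jhtrf: j−2=h, h−7=a, t−4=p, r−2=p, f−7=y.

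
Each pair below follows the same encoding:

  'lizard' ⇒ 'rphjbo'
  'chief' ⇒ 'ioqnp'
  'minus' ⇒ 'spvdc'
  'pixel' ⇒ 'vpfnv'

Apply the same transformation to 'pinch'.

Each letter shifts forward by (position + 6), i.e. 6, 7, 8, … — the shift grows by one for each successive letter.
For pinch: p+6=v, i+7=p, n+8=v, c+9=l, h+10=r.

vpvlr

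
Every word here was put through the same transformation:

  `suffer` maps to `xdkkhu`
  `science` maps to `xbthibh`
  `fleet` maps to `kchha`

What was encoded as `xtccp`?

silly

s(18)→x(23) and u(20)→d(3) fit y≡3x+21 (mod 26); the inverse of 3 mod 26 is 9. Treating letters as 0–25, the rule is x ↦ 3x + 21 (mod 26).
Undoing it on xtccp: x(23)→9·(23−21)≡18=s; t(19)→9·(19−21)≡8=i; c(2)→9·(2−21)≡11=l; c(2)→9·(2−21)≡11=l; p(15)→9·(15−21)≡24=y (all mod 26).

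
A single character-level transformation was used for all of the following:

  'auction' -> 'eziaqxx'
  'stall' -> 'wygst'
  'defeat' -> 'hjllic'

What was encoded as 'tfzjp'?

In auction: a→e is +4, u→z is +5, c→i is +6, t→a is +7 — the shift increases by 1 each position. The shift increases by 1 at each position, starting from +4: 4, 5, 6, ….
Decoding tfzjp: t−4=p, f−5=a, z−6=t, j−7=c, p−8=h.

patch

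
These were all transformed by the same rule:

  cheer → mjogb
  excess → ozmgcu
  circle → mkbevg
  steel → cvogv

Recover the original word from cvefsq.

studio

A repeating key of period 2 is used — shifts +10, +2 over and over.
Decoding cvefsq: c−10=s, v−2=t, e−10=u, f−2=d, s−10=i, q−2=o.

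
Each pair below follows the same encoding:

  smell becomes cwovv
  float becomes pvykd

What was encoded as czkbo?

spare

Compare letters: s→c is +10, m→w is +10, e→o is +10 — a constant shift. It's a constant shift of +10 (ROT10).
Decoding czkbo: c−10=s, z−10=p, k−10=a, b−10=r, o−10=e.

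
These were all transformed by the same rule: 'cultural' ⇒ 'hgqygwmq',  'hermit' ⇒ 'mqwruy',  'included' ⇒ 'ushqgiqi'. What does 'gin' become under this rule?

The shift depends on letter class: consonant c→h is +5, but vowel u→g is +12. Two shifts are in play — +12 for a/e/i/o/u, +5 for every other letter.
For gin: g(cons)+5=l, i(vowel)+12=u, n(cons)+5=s.

lus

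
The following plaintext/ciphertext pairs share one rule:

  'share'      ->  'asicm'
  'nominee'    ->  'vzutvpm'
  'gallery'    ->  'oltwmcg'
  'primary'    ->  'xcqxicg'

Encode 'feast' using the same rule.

Shifts by position in share: pos 0: s→a (+8), pos 1: h→s (+11), pos 2: a→i (+8), pos 3: r→c (+11) — repeating every 2. The shifts repeat in a cycle of length 2: positions 0,1,… shift by +8, +11, then the pattern repeats.
Applying it to feast: f+8=n, e+11=p, a+8=i, s+11=d, t+8=b.

npidb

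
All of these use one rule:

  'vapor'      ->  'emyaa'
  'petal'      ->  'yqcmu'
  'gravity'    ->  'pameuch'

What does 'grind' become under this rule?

The rule splits by letter class: vowels +12, consonants +9.
Applying it to grind: g(cons)+9=p, r(cons)+9=a, i(vowel)+12=u, n(cons)+9=w, d(cons)+9=m.

pauwm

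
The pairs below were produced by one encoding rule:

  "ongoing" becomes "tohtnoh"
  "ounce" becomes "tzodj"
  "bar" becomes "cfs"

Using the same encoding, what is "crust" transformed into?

dsztu

The shift depends on letter class: consonant n→o is +1, but vowel o→t is +5. Two shifts are in play — +5 for a/e/i/o/u, +1 for every other letter.
Applying it to crust: c(cons)+1=d, r(cons)+1=s, u(vowel)+5=z, s(cons)+1=t, t(cons)+1=u.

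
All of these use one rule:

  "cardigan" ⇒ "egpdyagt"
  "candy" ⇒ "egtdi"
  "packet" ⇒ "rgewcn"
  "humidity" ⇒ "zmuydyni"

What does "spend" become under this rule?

This is an affine cipher: with a=0,…,z=25, each position x becomes (25x+6) mod 26.
Applying it to spend: s(18)→25·18+6≡14=o; p(15)→25·15+6≡17=r; e(4)→25·4+6≡2=c; n(13)→25·13+6≡19=t; d(3)→25·3+6≡3=d (all mod 26).

orctd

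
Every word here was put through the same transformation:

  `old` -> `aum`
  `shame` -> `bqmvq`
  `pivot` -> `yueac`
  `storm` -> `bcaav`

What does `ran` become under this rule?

amw

The shift depends on letter class: consonant l→u is +9, but vowel o→a is +12. Two shifts are in play — +12 for a/e/i/o/u, +9 for every other letter.
For ran: r(cons)+9=a, a(vowel)+12=m, n(cons)+9=w.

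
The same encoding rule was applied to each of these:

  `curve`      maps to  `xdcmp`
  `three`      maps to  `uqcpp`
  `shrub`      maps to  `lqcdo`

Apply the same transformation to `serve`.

c(2)→x(23) and u(20)→d(3) fit y≡9x+5 (mod 26); the inverse of 9 mod 26 is 3. Treating letters as 0–25, the rule is x ↦ 9x + 5 (mod 26).
For serve: s(18)→9·18+5≡11=l; e(4)→9·4+5≡15=p; r(17)→9·17+5≡2=c; v(21)→9·21+5≡12=m; e(4)→9·4+5≡15=p (all mod 26).

lpcmp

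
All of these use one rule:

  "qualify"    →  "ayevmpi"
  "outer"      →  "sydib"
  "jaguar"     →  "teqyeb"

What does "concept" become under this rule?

Vowels shift forward by 4 and consonants shift forward by 10.
Applying it to concept: c(cons)+10=m, o(vowel)+4=s, n(cons)+10=x, c(cons)+10=m, e(vowel)+4=i, p(cons)+10=z, t(cons)+10=d.

msxmizd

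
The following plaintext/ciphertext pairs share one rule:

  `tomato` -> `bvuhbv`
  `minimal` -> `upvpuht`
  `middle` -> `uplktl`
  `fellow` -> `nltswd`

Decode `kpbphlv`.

citizen

Shifts by position in tomato: pos 0: t→b (+8), pos 1: o→v (+7), pos 2: m→u (+8), pos 3: a→h (+7) — repeating every 2. A repeating key of period 2 is used — shifts +8, +7 over and over.
Reversing it on kpbphlv: k−8=c, p−7=i, b−8=t, p−7=i, h−8=z, l−7=e, v−8=n.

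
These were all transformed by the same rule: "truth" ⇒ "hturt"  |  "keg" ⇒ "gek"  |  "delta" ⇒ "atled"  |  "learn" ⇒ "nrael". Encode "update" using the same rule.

The output letters match the input read backwards: truth reversed is hturt. It's just the letters in reverse order.
On update: reverse → etadpu.

etadpu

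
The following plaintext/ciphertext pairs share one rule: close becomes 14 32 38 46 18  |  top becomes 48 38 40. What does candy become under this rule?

c(#3)→14 and l(#12)→32: differences scale by 2, so n = 2·pos + 8. With a=1..z=26, the number is 2·pos + 8.
On candy: c=3→14, a=1→10, n=14→36, d=4→16, y=25→58.

14 10 36 16 58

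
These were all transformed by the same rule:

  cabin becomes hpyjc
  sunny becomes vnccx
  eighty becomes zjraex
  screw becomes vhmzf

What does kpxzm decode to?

c(2)→h(7) and a(0)→p(15) fit y≡9x+15 (mod 26); the inverse of 9 mod 26 is 3. This is an affine cipher: with a=0,…,z=25, each position x becomes (9x+15) mod 26.
Decoding kpxzm: k(10)→3·(10−15)≡11=l; p(15)→3·(15−15)≡0=a; x(23)→3·(23−15)≡24=y; z(25)→3·(25−15)≡4=e; m(12)→3·(12−15)≡17=r (all mod 26).

layer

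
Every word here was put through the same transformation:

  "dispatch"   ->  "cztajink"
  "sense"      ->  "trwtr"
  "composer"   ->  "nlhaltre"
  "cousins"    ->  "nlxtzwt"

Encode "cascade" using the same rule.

njtnjcr

This is an affine cipher: with a=0,…,z=25, each position x becomes (15x+9) mod 26.
Applying it to cascade: c(2)→15·2+9≡13=n; a(0)→15·0+9≡9=j; s(18)→15·18+9≡19=t; c(2)→15·2+9≡13=n; a(0)→15·0+9≡9=j; d(3)→15·3+9≡2=c; e(4)→15·4+9≡17=r (all mod 26).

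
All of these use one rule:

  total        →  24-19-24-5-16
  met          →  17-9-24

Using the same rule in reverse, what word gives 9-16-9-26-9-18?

eleven

Letters become their 1-based position plus 4 (so a→5, b→6, …).
Reversing it on 9-16-9-26-9-18: 9→(9−4)÷1=5=e, 16→(16−4)÷1=12=l, 9→(9−4)÷1=5=e, 26→(26−4)÷1=22=v, 9→(9−4)÷1=5=e, 18→(18−4)÷1=14=n.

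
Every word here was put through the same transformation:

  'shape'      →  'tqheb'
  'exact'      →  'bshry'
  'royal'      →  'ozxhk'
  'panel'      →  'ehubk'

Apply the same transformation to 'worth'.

s(18)→t(19) and h(7)→q(16) fit y≡5x+7 (mod 26); the inverse of 5 mod 26 is 21. This is an affine cipher: with a=0,…,z=25, each position x becomes (5x+7) mod 26.
Applying it to worth: w(22)→5·22+7≡13=n; o(14)→5·14+7≡25=z; r(17)→5·17+7≡14=o; t(19)→5·19+7≡24=y; h(7)→5·7+7≡16=q (all mod 26).

nzoyq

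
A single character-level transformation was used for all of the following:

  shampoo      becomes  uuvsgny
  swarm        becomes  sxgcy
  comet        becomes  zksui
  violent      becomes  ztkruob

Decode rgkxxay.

The output letters match the input read backwards, each shifted +6: shampoo reversed is oopmahs. The word is reversed, then every letter is shifted forward by 6.
Undoing it on rgkxxay: shift back: r−6=l, g−6=a, k−6=e, x−6=r, x−6=r, a−6=u, y−6=s → laerrus; then reverse → surreal.

surreal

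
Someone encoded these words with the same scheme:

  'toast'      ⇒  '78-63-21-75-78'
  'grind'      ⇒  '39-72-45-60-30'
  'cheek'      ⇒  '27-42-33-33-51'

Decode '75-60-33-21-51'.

t(#20)→78 and o(#15)→63: differences scale by 3, so n = 3·pos + 18. Each letter becomes 3×(its alphabet position, a=1..z=26) + 18.
Reversing it on 75-60-33-21-51: 75→(75−18)÷3=19=s, 60→(60−18)÷3=14=n, 33→(33−18)÷3=5=e, 21→(21−18)÷3=1=a, 51→(51−18)÷3=11=k.

sneak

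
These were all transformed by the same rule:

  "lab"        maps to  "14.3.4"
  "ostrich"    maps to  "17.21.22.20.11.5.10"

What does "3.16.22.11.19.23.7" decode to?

l is letter #12 and maps to 14: an offset of 2. Letters become their 1-based position plus 2 (so a→3, b→4, …).
Reversing it on 3.16.22.11.19.23.7: 3→(3−2)÷1=1=a, 16→(16−2)÷1=14=n, 22→(22−2)÷1=20=t, 11→(11−2)÷1=9=i, 19→(19−2)÷1=17=q, 23→(23−2)÷1=21=u, 7→(7−2)÷1=5=e.

antique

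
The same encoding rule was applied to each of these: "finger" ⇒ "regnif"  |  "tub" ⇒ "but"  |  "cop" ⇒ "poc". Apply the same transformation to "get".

teg

The word is simply reversed.
On get: reverse → teg.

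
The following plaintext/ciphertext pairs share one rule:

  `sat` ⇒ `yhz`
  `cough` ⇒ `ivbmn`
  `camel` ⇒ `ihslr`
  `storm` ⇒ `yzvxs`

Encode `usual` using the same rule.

bybhr

The shift depends on letter class: consonant s→y is +6, but vowel a→h is +7. The rule splits by letter class: vowels +7, consonants +6.
Applying it to usual: u(vowel)+7=b, s(cons)+6=y, u(vowel)+7=b, a(vowel)+7=h, l(cons)+6=r.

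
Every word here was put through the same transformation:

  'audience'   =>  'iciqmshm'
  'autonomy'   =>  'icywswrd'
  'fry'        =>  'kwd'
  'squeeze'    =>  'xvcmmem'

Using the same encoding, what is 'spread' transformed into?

The shift depends on letter class: consonant d→i is +5, but vowel a→i is +8. Vowels shift forward by 8 and consonants shift forward by 5.
For spread: s(cons)+5=x, p(cons)+5=u, r(cons)+5=w, e(vowel)+8=m, a(vowel)+8=i, d(cons)+5=i.

xuwmii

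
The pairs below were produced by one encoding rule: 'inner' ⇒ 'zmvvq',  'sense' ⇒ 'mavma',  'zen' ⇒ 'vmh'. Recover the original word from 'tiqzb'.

trial

The word is reversed, then every letter is shifted forward by 8.
Decoding tiqzb: shift back: t−8=l, i−8=a, q−8=i, z−8=r, b−8=t → lairt; then reverse → trial.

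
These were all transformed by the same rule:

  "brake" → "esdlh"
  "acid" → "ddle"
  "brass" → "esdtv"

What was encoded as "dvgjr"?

The shifts repeat in a cycle of length 2: positions 0,1,… shift by +3, +1, then the pattern repeats.
Reversing it on dvgjr: d−3=a, v−1=u, g−3=d, j−1=i, r−3=o.

audio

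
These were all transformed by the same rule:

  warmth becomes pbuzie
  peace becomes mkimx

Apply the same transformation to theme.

The word is reversed, then every letter is shifted forward by 8.
Applying it to theme: reverse → emeht; then shift: e+8=m, m+8=u, e+8=m, h+8=p, t+8=b.

mumpb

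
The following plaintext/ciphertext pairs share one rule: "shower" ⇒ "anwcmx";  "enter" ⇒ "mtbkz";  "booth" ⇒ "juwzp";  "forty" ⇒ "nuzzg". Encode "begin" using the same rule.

jkoov

A repeating key of period 2 is used — shifts +8, +6 over and over.
For begin: b+8=j, e+6=k, g+8=o, i+6=o, n+8=v.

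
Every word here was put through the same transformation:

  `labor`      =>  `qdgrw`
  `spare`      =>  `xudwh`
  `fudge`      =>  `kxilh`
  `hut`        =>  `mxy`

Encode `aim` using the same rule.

dlr

The shift depends on letter class: consonant l→q is +5, but vowel a→d is +3. The rule splits by letter class: vowels +3, consonants +5.
For aim: a(vowel)+3=d, i(vowel)+3=l, m(cons)+5=r.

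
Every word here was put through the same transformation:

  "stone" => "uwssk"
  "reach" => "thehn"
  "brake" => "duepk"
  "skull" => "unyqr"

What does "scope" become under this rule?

ufsuk

In stone: s→u is +2, t→w is +3, o→s is +4, n→s is +5 — the shift increases by 1 each position. Each letter shifts forward by (position + 2), i.e. 2, 3, 4, … — the shift grows by one for each successive letter.
For scope: s+2=u, c+3=f, o+4=s, p+5=u, e+6=k.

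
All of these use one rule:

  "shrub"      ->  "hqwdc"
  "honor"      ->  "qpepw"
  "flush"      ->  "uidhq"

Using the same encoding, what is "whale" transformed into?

zqrij

s(18)→h(7) and h(7)→q(16) fit y≡11x+17 (mod 26); the inverse of 11 mod 26 is 19. Each letter's alphabet position (a=0..z=25) is mapped through 11·x+17 mod 26 — an affine cipher.
For whale: w(22)→11·22+17≡25=z; h(7)→11·7+17≡16=q; a(0)→11·0+17≡17=r; l(11)→11·11+17≡8=i; e(4)→11·4+17≡9=j (all mod 26).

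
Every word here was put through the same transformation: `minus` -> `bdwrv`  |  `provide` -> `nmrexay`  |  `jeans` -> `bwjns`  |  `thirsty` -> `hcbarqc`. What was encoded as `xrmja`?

radio

The word is reversed, then every letter is shifted forward by 9.
Undoing it on xrmja: shift back: x−9=o, r−9=i, m−9=d, j−9=a, a−9=r → oidar; then reverse → radio.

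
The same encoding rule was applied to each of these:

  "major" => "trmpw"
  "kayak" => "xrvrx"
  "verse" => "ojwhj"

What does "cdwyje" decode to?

m(12)→t(19) and a(0)→r(17) fit y≡11x+17 (mod 26); the inverse of 11 mod 26 is 19. Treating letters as 0–25, the rule is x ↦ 11x + 17 (mod 26).
Reversing it on cdwyje: c(2)→19·(2−17)≡1=b; d(3)→19·(3−17)≡20=u; w(22)→19·(22−17)≡17=r; y(24)→19·(24−17)≡3=d; j(9)→19·(9−17)≡4=e; e(4)→19·(4−17)≡13=n (all mod 26).

burden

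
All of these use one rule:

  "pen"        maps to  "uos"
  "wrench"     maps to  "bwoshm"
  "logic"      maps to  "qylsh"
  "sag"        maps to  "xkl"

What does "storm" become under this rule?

The shift depends on letter class: consonant p→u is +5, but vowel e→o is +10. The rule splits by letter class: vowels +10, consonants +5.
For storm: s(cons)+5=x, t(cons)+5=y, o(vowel)+10=y, r(cons)+5=w, m(cons)+5=r.

xyywr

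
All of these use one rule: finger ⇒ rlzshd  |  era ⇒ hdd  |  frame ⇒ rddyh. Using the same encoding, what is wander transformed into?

idzphd

The rule splits by letter class: vowels +3, consonants +12.
For wander: w(cons)+12=i, a(vowel)+3=d, n(cons)+12=z, d(cons)+12=p, e(vowel)+3=h, r(cons)+12=d.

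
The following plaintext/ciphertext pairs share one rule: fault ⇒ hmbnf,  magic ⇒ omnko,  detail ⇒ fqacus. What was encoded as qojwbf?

Shifts by position in fault: pos 0: f→h (+2), pos 1: a→m (+12), pos 2: u→b (+7), pos 3: l→n (+2), pos 4: t→f (+12) — repeating every 3. It's a Vigenère-style cipher with numeric key [2,12,7]: position i shifts by key[i mod 3].
Undoing it on qojwbf: q−2=o, o−12=c, j−7=c, w−2=u, b−12=p, f−7=y.

occupy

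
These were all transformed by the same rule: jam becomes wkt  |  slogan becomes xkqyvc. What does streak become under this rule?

The output letters match the input read backwards, each shifted +10: jam reversed is maj. Two steps: reverse the string, then apply a Caesar shift of +10.
On streak: reverse → kaerts; then shift: k+10=u, a+10=k, e+10=o, r+10=b, t+10=d, s+10=c.

ukobdc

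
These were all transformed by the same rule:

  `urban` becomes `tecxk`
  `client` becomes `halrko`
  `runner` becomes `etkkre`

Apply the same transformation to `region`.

u(20)→t(19) and r(17)→e(4) fit y≡5x+23 (mod 26); the inverse of 5 mod 26 is 21. Each letter's alphabet position (a=0..z=25) is mapped through 5·x+23 mod 26 — an affine cipher.
On region: r(17)→5·17+23≡4=e; e(4)→5·4+23≡17=r; g(6)→5·6+23≡1=b; i(8)→5·8+23≡11=l; o(14)→5·14+23≡15=p; n(13)→5·13+23≡10=k (all mod 26).

erblpk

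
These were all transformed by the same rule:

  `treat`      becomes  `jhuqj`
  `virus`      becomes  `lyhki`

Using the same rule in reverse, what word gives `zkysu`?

juice

Compare letters: t→j is +16, r→h is +16, e→u is +16 — a constant shift. Each letter is shifted forward by 16 in the alphabet (a Caesar shift of +16).
Reversing it on zkysu: z−16=j, k−16=u, y−16=i, s−16=c, u−16=e.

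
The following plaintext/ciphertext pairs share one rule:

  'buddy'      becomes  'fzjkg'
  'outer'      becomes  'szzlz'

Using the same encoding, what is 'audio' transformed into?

In buddy: b→f is +4, u→z is +5, d→j is +6, d→k is +7 — the shift increases by 1 each position. The shift increases by 1 at each position, starting from +4: 4, 5, 6, ….
On audio: a+4=e, u+5=z, d+6=j, i+7=p, o+8=w.

ezjpw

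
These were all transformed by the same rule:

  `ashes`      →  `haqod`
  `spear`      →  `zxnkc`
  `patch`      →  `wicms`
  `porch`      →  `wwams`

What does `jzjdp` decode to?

In ashes: a→h is +7, s→a is +8, h→q is +9, e→o is +10 — the shift increases by 1 each position. The shift increases by 1 at each position, starting from +7: 7, 8, 9, ….
Reversing it on jzjdp: j−7=c, z−8=r, j−9=a, d−10=t, p−11=e.

crate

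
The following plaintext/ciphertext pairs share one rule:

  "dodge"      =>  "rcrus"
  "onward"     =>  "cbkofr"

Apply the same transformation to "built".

piwzh

Compare letters: d→r is +14, o→c is +14, d→r is +14 — a constant shift. Every letter moves 14 places later in the alphabet, wrapping around z→a.
Applying it to built: b+14=p, u+14=i, i+14=w, l+14=z, t+14=h.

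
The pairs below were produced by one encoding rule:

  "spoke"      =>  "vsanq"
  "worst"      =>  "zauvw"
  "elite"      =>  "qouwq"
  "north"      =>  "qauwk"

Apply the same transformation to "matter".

pmwwqu

The shift depends on letter class: consonant s→v is +3, but vowel o→a is +12. Two shifts are in play — +12 for a/e/i/o/u, +3 for every other letter.
Applying it to matter: m(cons)+3=p, a(vowel)+12=m, t(cons)+3=w, t(cons)+3=w, e(vowel)+12=q, r(cons)+3=u.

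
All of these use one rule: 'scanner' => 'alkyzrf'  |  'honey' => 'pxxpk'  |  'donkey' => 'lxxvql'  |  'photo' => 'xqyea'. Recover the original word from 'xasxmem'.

primary

In scanner: s→a is +8, c→l is +9, a→k is +10, n→y is +11 — the shift increases by 1 each position. Letter i (0-indexed) is shifted by i+8, so successive shifts are 8, 9, 10, ….
Reversing it on xasxmem: x−8=p, a−9=r, s−10=i, x−11=m, m−12=a, e−13=r, m−14=y.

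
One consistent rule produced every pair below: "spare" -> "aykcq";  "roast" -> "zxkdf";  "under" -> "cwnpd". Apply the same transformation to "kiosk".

In spare: s→a is +8, p→y is +9, a→k is +10, r→c is +11 — the shift increases by 1 each position. The shift increases by 1 at each position, starting from +8: 8, 9, 10, ….
Applying it to kiosk: k+8=s, i+9=r, o+10=y, s+11=d, k+12=w.

srydw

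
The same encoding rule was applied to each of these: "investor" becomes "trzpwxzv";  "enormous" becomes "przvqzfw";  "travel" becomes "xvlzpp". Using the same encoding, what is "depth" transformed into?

hptxl

The shift depends on letter class: consonant n→r is +4, but vowel i→t is +11. Two shifts are in play — +11 for a/e/i/o/u, +4 for every other letter.
For depth: d(cons)+4=h, e(vowel)+11=p, p(cons)+4=t, t(cons)+4=x, h(cons)+4=l.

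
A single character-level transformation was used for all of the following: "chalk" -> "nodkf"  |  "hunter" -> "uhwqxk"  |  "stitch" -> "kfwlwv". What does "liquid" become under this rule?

glxtlo

The output letters match the input read backwards, each shifted +3: chalk reversed is klahc. Read the word backwards and shift each letter +3.
On liquid: reverse → diuqil; then shift: d+3=g, i+3=l, u+3=x, q+3=t, i+3=l, l+3=o.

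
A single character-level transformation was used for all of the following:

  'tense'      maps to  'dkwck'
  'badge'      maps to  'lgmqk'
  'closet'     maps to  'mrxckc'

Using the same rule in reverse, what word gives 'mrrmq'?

click

Shifts by position in tense: pos 0: t→d (+10), pos 1: e→k (+6), pos 2: n→w (+9), pos 3: s→c (+10), pos 4: e→k (+6) — repeating every 3. A repeating key of period 3 is used — shifts +10, +6, +9 over and over.
Decoding mrrmq: m−10=c, r−6=l, r−9=i, m−10=c, q−6=k.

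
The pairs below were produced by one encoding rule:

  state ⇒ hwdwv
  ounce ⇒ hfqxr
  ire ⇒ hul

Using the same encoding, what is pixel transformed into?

The output letters match the input read backwards, each shifted +3: state reversed is etats. Read the word backwards and shift each letter +3.
On pixel: reverse → lexip; then shift: l+3=o, e+3=h, x+3=a, i+3=l, p+3=s.

ohals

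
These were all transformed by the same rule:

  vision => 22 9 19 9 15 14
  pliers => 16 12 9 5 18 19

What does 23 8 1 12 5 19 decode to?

whales

v is letter #22 and maps to 22: an offset of 0. Each letter is replaced by its alphabet position (a=1, b=2, …, z=26).
Reversing it on 23 8 1 12 5 19: 23=w, 8=h, 1=a, 12=l, 5=e, 19=s.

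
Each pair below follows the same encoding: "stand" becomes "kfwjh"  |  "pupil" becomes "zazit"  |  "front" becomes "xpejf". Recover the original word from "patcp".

This is an affine cipher: with a=0,…,z=25, each position x becomes (21x+22) mod 26.
Undoing it on patcp: p(15)→5·(15−22)≡17=r; a(0)→5·(0−22)≡20=u; t(19)→5·(19−22)≡11=l; c(2)→5·(2−22)≡4=e; p(15)→5·(15−22)≡17=r (all mod 26).

ruler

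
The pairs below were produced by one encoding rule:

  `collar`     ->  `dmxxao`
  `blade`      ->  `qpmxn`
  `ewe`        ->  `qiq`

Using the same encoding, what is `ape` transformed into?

The output letters match the input read backwards, each shifted +12: collar reversed is ralloc. The word is reversed, then every letter is shifted forward by 12.
On ape: reverse → epa; then shift: e+12=q, p+12=b, a+12=m.

qbm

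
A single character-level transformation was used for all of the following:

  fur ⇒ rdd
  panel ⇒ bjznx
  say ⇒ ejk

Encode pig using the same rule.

The shift depends on letter class: consonant f→r is +12, but vowel u→d is +9. The rule splits by letter class: vowels +9, consonants +12.
On pig: p(cons)+12=b, i(vowel)+9=r, g(cons)+12=s.

brs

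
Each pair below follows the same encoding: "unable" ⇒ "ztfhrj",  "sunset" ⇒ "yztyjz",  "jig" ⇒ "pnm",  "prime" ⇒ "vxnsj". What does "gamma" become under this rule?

The shift depends on letter class: consonant n→t is +6, but vowel u→z is +5. Two shifts are in play — +5 for a/e/i/o/u, +6 for every other letter.
Applying it to gamma: g(cons)+6=m, a(vowel)+5=f, m(cons)+6=s, m(cons)+6=s, a(vowel)+5=f.

mfssf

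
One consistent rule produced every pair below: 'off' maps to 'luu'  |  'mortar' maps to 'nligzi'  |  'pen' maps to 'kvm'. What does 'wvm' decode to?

den

Each letter is replaced by its mirror in the alphabet: a↔z, b↔y, c↔x, and so on (the Atbash cipher).
Decoding wvm: w↔d, v↔e, m↔n.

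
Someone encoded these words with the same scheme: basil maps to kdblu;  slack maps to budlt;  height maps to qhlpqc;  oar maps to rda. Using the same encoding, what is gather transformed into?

pdcqha

Vowels shift forward by 3 and consonants shift forward by 9.
Applying it to gather: g(cons)+9=p, a(vowel)+3=d, t(cons)+9=c, h(cons)+9=q, e(vowel)+3=h, r(cons)+9=a.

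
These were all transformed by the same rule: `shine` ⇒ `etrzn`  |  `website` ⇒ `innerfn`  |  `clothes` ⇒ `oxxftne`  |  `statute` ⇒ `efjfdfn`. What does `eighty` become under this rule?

The shift depends on letter class: consonant s→e is +12, but vowel i→r is +9. The rule splits by letter class: vowels +9, consonants +12.
For eighty: e(vowel)+9=n, i(vowel)+9=r, g(cons)+12=s, h(cons)+12=t, t(cons)+12=f, y(cons)+12=k.

nrstfk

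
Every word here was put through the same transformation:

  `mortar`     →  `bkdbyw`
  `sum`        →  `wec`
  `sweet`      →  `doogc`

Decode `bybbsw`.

mirror

Two steps: reverse the string, then apply a Caesar shift of +10.
Decoding bybbsw: shift back: b−10=r, y−10=o, b−10=r, b−10=r, s−10=i, w−10=m → rorrim; then reverse → mirror.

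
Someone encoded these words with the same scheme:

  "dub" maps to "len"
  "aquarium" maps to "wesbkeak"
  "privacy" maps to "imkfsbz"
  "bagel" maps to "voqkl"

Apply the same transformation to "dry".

ibn

The output letters match the input read backwards, each shifted +10: dub reversed is bud. The word is reversed, then every letter is shifted forward by 10.
Applying it to dry: reverse → yrd; then shift: y+10=i, r+10=b, d+10=n.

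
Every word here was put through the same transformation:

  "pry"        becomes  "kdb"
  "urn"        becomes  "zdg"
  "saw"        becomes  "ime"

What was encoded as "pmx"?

The output letters match the input read backwards, each shifted +12: pry reversed is yrp. Two steps: reverse the string, then apply a Caesar shift of +12.
Decoding pmx: shift back: p−12=d, m−12=a, x−12=l → dal; then reverse → lad.

lad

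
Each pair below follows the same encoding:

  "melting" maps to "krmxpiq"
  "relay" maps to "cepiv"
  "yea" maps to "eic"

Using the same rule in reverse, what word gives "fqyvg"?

crumb

The output letters match the input read backwards, each shifted +4: melting reversed is gnitlem. Two steps: reverse the string, then apply a Caesar shift of +4.
Undoing it on fqyvg: shift back: f−4=b, q−4=m, y−4=u, v−4=r, g−4=c → bmurc; then reverse → crumb.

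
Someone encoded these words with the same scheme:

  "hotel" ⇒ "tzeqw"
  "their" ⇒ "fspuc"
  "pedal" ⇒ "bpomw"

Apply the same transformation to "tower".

Shifts by position in hotel: pos 0: h→t (+12), pos 1: o→z (+11), pos 2: t→e (+11), pos 3: e→q (+12), pos 4: l→w (+11) — repeating every 3. It's a Vigenère-style cipher with numeric key [12,11,11]: position i shifts by key[i mod 3].
On tower: t+12=f, o+11=z, w+11=h, e+12=q, r+11=c.

fzhqc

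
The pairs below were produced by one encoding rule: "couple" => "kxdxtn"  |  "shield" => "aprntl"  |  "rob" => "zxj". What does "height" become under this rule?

The shift depends on letter class: consonant c→k is +8, but vowel o→x is +9. Vowels shift forward by 9 and consonants shift forward by 8.
For height: h(cons)+8=p, e(vowel)+9=n, i(vowel)+9=r, g(cons)+8=o, h(cons)+8=p, t(cons)+8=b.

pnropb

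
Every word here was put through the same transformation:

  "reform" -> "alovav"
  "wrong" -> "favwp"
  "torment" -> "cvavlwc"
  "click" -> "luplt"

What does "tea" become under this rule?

The shift depends on letter class: consonant r→a is +9, but vowel e→l is +7. Two shifts are in play — +7 for a/e/i/o/u, +9 for every other letter.
For tea: t(cons)+9=c, e(vowel)+7=l, a(vowel)+7=h.

clh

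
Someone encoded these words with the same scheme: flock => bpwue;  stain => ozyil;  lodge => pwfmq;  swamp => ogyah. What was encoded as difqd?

rider

f(5)→b(1) and l(11)→p(15) fit y≡11x+24 (mod 26); the inverse of 11 mod 26 is 19. Each letter's alphabet position (a=0..z=25) is mapped through 11·x+24 mod 26 — an affine cipher.
Reversing it on difqd: d(3)→19·(3−24)≡17=r; i(8)→19·(8−24)≡8=i; f(5)→19·(5−24)≡3=d; q(16)→19·(16−24)≡4=e; d(3)→19·(3−24)≡17=r (all mod 26).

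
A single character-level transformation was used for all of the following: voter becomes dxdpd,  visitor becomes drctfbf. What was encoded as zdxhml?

runway

Each letter shifts forward by (position + 8), i.e. 8, 9, 10, … — the shift grows by one for each successive letter.
Undoing it on zdxhml: z−8=r, d−9=u, x−10=n, h−11=w, m−12=a, l−13=y.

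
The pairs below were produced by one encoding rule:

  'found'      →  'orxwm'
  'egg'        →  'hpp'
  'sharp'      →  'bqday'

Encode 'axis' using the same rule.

dglb

The shift depends on letter class: consonant f→o is +9, but vowel o→r is +3. The rule splits by letter class: vowels +3, consonants +9.
For axis: a(vowel)+3=d, x(cons)+9=g, i(vowel)+3=l, s(cons)+9=b.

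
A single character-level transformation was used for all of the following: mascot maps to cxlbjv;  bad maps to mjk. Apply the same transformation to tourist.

The word is reversed, then every letter is shifted forward by 9.
Applying it to tourist: reverse → tsiruot; then shift: t+9=c, s+9=b, i+9=r, r+9=a, u+9=d, o+9=x, t+9=c.

cbradxc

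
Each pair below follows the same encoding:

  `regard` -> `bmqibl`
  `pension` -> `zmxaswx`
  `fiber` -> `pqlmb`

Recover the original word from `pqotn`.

field

Shifts by position in regard: pos 0: r→b (+10), pos 1: e→m (+8), pos 2: g→q (+10), pos 3: a→i (+8) — repeating every 2. The shifts repeat in a cycle of length 2: positions 0,1,… shift by +10, +8, then the pattern repeats.
Reversing it on pqotn: p−10=f, q−8=i, o−10=e, t−8=l, n−10=d.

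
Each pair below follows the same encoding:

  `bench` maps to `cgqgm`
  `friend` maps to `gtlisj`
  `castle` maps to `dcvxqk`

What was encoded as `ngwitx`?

meteor

In bench: b→c is +1, e→g is +2, n→q is +3, c→g is +4 — the shift increases by 1 each position. Letter i (0-indexed) is shifted by i+1, so successive shifts are 1, 2, 3, ….
Undoing it on ngwitx: n−1=m, g−2=e, w−3=t, i−4=e, t−5=o, x−6=r.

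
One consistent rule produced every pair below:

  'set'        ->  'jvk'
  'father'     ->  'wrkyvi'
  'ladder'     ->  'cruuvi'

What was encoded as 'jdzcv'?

This is a Caesar cipher with shift 17.
Reversing it on jdzcv: j−17=s, d−17=m, z−17=i, c−17=l, v−17=e.

smile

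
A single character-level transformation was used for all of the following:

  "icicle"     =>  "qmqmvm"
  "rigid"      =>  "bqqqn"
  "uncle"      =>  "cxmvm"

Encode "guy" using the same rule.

The shift depends on letter class: consonant c→m is +10, but vowel i→q is +8. Two shifts are in play — +8 for a/e/i/o/u, +10 for every other letter.
For guy: g(cons)+10=q, u(vowel)+8=c, y(cons)+10=i.

qci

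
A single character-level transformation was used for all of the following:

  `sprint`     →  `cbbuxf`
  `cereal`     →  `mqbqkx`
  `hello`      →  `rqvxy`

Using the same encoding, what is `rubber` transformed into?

Shifts by position in sprint: pos 0: s→c (+10), pos 1: p→b (+12), pos 2: r→b (+10), pos 3: i→u (+12) — repeating every 2. The shifts repeat in a cycle of length 2: positions 0,1,… shift by +10, +12, then the pattern repeats.
Applying it to rubber: r+10=b, u+12=g, b+10=l, b+12=n, e+10=o, r+12=d.

bglnod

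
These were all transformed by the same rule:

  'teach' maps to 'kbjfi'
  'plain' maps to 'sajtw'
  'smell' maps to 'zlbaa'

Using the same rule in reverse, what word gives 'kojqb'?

t(19)→k(10) and e(4)→b(1) fit y≡11x+9 (mod 26); the inverse of 11 mod 26 is 19. Treating letters as 0–25, the rule is x ↦ 11x + 9 (mod 26).
Undoing it on kojqb: k(10)→19·(10−9)≡19=t; o(14)→19·(14−9)≡17=r; j(9)→19·(9−9)≡0=a; q(16)→19·(16−9)≡3=d; b(1)→19·(1−9)≡4=e (all mod 26).

trade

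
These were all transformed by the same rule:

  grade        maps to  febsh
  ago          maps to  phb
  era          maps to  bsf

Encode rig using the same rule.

The output letters match the input read backwards, each shifted +1: grade reversed is edarg. Two steps: reverse the string, then apply a Caesar shift of +1.
For rig: reverse → gir; then shift: g+1=h, i+1=j, r+1=s.

hjs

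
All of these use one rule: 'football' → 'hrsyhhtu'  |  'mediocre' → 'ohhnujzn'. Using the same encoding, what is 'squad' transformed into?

In football: f→h is +2, o→r is +3, o→s is +4, t→y is +5 — the shift increases by 1 each position. Each letter shifts forward by (position + 2), i.e. 2, 3, 4, … — the shift grows by one for each successive letter.
Applying it to squad: s+2=u, q+3=t, u+4=y, a+5=f, d+6=j.

utyfj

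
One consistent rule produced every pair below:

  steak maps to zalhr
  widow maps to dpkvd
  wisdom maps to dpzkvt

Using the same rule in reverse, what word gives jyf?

cry

It's a constant shift of +7 (ROT7).
Reversing it on jyf: j−7=c, y−7=r, f−7=y.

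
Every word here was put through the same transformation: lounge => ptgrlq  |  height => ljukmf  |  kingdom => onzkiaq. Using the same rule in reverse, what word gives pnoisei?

license

Shifts by position in lounge: pos 0: l→p (+4), pos 1: o→t (+5), pos 2: u→g (+12), pos 3: n→r (+4), pos 4: g→l (+5), pos 5: e→q (+12) — repeating every 3. It's a Vigenère-style cipher with numeric key [4,5,12]: position i shifts by key[i mod 3].
Undoing it on pnoisei: p−4=l, n−5=i, o−12=c, i−4=e, s−5=n, e−12=s, i−4=e.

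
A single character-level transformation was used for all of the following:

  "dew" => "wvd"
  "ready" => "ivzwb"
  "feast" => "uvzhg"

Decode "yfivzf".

Each pair mirrors across the alphabet (d↔w, e↔v, w↔d): positions sum to 25. This is the alphabet-reversal cipher (Atbash): a becomes z, b becomes y, etc.
Undoing it on yfivzf: y↔b, f↔u, i↔r, v↔e, z↔a, f↔u.

bureau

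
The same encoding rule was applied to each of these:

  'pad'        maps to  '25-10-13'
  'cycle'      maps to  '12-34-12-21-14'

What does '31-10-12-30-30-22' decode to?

vacuum

The number is (letter's place in the alphabet, a=1) + 9.
Undoing it on 31-10-12-30-30-22: 31→(31−9)÷1=22=v, 10→(10−9)÷1=1=a, 12→(12−9)÷1=3=c, 30→(30−9)÷1=21=u, 30→(30−9)÷1=21=u, 22→(22−9)÷1=13=m.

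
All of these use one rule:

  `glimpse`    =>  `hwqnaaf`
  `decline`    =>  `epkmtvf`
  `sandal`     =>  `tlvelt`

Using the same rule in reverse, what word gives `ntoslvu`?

migrant

A repeating key of period 3 is used — shifts +1, +11, +8 over and over.
Reversing it on ntoslvu: n−1=m, t−11=i, o−8=g, s−1=r, l−11=a, v−8=n, u−1=t.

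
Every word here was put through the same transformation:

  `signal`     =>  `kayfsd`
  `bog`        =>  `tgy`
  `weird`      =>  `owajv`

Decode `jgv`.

rod

Every letter moves 18 places later in the alphabet, wrapping around z→a.
Undoing it on jgv: j−18=r, g−18=o, v−18=d.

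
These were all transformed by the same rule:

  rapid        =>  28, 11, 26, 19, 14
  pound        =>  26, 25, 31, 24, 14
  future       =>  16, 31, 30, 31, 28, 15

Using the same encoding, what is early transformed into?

r is letter #18 and maps to 28: an offset of 10. Letters become their 1-based position plus 10 (so a→11, b→12, …).
For early: e=5→15, a=1→11, r=18→28, l=12→22, y=25→35.

15, 11, 28, 22, 35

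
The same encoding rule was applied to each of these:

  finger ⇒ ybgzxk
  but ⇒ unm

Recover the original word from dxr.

key

Compare letters: f→y is +19, i→b is +19, n→g is +19 — a constant shift. Each letter is shifted forward by 19 in the alphabet (a Caesar shift of +19).
Reversing it on dxr: d−19=k, x−19=e, r−19=y.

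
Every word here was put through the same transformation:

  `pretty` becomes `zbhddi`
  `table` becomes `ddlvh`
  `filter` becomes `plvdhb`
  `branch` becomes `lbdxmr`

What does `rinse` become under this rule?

The shift depends on letter class: consonant p→z is +10, but vowel e→h is +3. Vowels shift forward by 3 and consonants shift forward by 10.
For rinse: r(cons)+10=b, i(vowel)+3=l, n(cons)+10=x, s(cons)+10=c, e(vowel)+3=h.

blxch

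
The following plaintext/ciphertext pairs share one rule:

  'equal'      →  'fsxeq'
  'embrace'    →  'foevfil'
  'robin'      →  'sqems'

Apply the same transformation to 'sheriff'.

tjhvnlm

Letter i (0-indexed) is shifted by i+1, so successive shifts are 1, 2, 3, ….
For sheriff: s+1=t, h+2=j, e+3=h, r+4=v, i+5=n, f+6=l, f+7=m.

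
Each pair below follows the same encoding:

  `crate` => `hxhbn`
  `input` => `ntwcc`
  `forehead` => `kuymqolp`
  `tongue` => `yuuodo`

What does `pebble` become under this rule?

In crate: c→h is +5, r→x is +6, a→h is +7, t→b is +8 — the shift increases by 1 each position. The shift increases by 1 at each position, starting from +5: 5, 6, 7, ….
For pebble: p+5=u, e+6=k, b+7=i, b+8=j, l+9=u, e+10=o.

ukijuo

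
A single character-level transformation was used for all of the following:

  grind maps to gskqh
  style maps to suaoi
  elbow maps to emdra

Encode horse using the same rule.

hptvi

In grind: g→g is +0, r→s is +1, i→k is +2, n→q is +3 — the shift increases by 1 each position. The shift increases by 1 at each position, starting from +0: 0, 1, 2, ….
Applying it to horse: h+0=h, o+1=p, r+2=t, s+3=v, e+4=i.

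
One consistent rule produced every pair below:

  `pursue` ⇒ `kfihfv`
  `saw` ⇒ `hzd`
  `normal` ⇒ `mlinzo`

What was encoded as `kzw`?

Each pair mirrors across the alphabet (p↔k, u↔f, r↔i): positions sum to 25. Letters are reflected about the middle of the alphabet (position → 25−position): Atbash.
Undoing it on kzw: k↔p, z↔a, w↔d.

pad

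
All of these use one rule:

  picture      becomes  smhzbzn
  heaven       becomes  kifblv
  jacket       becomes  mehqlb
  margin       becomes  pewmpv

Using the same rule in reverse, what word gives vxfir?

Letter i (0-indexed) is shifted by i+3, so successive shifts are 3, 4, 5, ….
Reversing it on vxfir: v−3=s, x−4=t, f−5=a, i−6=c, r−7=k.

stack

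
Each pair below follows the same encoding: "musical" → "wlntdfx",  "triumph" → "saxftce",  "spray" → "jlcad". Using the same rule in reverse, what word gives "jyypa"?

penny

The output letters match the input read backwards, each shifted +11: musical reversed is lacisum. The word is reversed, then every letter is shifted forward by 11.
Decoding jyypa: shift back: j−11=y, y−11=n, y−11=n, p−11=e, a−11=p → ynnep; then reverse → penny.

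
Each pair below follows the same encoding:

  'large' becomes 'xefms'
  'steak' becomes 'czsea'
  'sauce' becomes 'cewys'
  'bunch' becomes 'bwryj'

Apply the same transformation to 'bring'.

Each letter's alphabet position (a=0..z=25) is mapped through 23·x+4 mod 26 — an affine cipher.
On bring: b(1)→23·1+4≡1=b; r(17)→23·17+4≡5=f; i(8)→23·8+4≡6=g; n(13)→23·13+4≡17=r; g(6)→23·6+4≡12=m (all mod 26).

bfgrm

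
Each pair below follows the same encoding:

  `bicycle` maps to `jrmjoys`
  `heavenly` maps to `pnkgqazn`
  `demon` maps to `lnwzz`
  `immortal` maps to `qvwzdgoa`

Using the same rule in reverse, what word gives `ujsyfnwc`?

In bicycle: b→j is +8, i→r is +9, c→m is +10, y→j is +11 — the shift increases by 1 each position. Letter i (0-indexed) is shifted by i+8, so successive shifts are 8, 9, 10, ….
Decoding ujsyfnwc: u−8=m, j−9=a, s−10=i, y−11=n, f−12=t, n−13=a, w−14=i, c−15=n.

maintain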